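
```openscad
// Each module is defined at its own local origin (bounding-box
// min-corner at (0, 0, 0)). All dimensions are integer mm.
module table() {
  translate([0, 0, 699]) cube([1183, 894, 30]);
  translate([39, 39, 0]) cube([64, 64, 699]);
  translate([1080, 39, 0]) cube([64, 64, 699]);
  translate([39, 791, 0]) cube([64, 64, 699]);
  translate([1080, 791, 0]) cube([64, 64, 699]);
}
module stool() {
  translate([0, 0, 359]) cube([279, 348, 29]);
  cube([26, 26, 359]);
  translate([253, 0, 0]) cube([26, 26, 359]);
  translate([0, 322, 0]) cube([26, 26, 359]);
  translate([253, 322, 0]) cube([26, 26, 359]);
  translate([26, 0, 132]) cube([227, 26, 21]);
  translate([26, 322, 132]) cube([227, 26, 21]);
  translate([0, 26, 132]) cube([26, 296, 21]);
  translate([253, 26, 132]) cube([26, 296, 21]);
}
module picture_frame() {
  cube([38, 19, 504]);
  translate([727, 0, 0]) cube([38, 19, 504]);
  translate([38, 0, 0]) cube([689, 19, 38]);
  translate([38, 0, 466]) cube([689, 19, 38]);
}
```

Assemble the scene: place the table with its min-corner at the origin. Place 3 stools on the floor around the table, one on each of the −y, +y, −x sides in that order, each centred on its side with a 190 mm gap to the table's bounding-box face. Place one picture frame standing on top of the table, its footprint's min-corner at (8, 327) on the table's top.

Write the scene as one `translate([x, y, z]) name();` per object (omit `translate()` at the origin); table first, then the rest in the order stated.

table();
translate([452, -538, 0]) stool();
translate([452, 1084, 0]) stool();
translate([-469, 273, 0]) stool();
translate([8, 327, 729]) picture_frame();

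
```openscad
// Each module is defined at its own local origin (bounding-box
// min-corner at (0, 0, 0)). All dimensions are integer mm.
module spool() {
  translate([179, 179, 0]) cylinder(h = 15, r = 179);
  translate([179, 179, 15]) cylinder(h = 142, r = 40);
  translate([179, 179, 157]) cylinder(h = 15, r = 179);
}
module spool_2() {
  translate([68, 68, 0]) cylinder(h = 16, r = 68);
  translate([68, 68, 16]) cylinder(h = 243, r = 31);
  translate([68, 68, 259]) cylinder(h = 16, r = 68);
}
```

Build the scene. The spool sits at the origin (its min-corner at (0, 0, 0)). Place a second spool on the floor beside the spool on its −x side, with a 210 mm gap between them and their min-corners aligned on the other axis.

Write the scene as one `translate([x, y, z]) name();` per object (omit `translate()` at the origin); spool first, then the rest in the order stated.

spool();
translate([-346, 0, 0]) spool_2();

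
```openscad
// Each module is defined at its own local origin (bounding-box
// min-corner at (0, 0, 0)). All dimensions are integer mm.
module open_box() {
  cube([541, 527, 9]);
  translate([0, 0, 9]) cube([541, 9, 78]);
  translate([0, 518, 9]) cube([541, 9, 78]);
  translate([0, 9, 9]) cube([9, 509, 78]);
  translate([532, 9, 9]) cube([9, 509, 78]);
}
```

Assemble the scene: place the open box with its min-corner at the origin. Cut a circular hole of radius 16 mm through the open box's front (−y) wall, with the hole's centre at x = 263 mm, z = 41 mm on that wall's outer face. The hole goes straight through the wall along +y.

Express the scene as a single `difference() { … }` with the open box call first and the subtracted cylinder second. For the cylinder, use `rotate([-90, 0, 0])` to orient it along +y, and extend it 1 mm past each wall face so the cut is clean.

difference() {
  open_box();
  translate([263, -1, 41]) rotate([-90, 0, 0]) cylinder(h = 11, r = 16);
}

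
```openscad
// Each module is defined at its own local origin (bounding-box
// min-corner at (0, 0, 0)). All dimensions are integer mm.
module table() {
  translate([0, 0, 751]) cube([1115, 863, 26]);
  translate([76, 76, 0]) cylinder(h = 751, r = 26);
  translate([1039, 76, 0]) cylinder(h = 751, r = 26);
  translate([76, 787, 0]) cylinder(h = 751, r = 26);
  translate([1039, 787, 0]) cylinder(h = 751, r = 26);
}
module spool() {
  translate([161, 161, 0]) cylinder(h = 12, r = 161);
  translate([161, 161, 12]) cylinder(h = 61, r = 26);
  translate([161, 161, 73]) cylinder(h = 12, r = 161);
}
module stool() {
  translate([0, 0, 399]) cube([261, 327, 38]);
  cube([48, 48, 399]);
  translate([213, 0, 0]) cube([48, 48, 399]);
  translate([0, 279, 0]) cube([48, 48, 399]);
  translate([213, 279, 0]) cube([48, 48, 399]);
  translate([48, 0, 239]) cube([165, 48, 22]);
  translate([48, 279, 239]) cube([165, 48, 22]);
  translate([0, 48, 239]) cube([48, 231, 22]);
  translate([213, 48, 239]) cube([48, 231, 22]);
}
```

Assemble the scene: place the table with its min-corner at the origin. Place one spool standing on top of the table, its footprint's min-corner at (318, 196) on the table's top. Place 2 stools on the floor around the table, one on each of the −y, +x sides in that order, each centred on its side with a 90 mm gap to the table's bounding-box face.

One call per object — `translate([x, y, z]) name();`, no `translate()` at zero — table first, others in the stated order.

table();
translate([318, 196, 777]) spool();
translate([427, -417, 0]) stool();
translate([1205, 268, 0]) stool();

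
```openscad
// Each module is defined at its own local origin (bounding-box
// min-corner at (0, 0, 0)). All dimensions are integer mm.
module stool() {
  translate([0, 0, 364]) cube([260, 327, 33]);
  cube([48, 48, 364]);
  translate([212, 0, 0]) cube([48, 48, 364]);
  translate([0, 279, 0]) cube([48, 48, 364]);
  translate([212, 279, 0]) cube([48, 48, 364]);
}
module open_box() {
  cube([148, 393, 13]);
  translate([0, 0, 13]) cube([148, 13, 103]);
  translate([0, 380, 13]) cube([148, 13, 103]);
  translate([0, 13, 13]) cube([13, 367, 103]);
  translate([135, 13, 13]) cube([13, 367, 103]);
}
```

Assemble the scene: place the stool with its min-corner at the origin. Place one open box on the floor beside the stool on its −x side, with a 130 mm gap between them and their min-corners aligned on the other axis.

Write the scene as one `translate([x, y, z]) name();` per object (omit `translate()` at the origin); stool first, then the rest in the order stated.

stool();
translate([-278, 0, 0]) open_box();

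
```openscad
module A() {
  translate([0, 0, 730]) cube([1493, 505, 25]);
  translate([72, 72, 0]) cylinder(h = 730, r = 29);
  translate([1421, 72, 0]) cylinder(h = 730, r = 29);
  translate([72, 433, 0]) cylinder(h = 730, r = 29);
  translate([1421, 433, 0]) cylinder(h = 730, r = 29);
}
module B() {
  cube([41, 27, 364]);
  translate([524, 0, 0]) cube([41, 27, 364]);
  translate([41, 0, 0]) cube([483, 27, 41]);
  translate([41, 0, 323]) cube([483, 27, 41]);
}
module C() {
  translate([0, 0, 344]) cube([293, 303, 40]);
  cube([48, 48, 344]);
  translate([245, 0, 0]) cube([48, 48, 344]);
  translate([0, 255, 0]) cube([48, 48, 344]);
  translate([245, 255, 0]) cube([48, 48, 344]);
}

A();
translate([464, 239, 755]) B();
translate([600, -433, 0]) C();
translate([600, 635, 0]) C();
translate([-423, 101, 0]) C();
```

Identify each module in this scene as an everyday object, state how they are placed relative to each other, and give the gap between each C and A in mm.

Each stool's nearest face is 130 mm from the table's bounding box.

A is a table. B is a picture frame. C is a stool. The picture frame is on top of the table, centred. Three stools sit around the table at the −y, +y, −x sides. The gap between each stool and the table is 130 mm.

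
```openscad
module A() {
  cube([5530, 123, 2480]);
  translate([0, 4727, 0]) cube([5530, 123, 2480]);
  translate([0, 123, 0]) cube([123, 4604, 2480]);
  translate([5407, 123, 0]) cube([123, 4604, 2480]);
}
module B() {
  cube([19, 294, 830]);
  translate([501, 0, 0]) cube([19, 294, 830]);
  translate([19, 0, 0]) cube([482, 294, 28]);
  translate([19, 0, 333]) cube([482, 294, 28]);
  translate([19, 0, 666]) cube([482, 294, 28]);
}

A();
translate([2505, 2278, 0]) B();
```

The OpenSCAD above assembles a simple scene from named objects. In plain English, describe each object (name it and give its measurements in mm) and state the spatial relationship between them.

A is a box-shaped house frame (walls only): outside footprint 5530×4850 mm, wall height 2480 mm, wall thickness 123 mm. The two y-facing walls run the full x-width; the two x-facing walls fit between the inner faces of the y-facing walls.

B is an open bookshelf. Two side panels, each 19 mm thick, 294 mm deep and 830 mm tall, stand 520 mm apart (outside-to-outside). Between them sit 3 shelves, each 28 mm thick and 294 mm deep, spanning the full gap between the sides. The bottom shelf rests on the floor (its underside at z = 0) and the clear gap between one shelf's top and the next shelf's underside is 305 mm.

The bookshelf sits inside the house frame, centred.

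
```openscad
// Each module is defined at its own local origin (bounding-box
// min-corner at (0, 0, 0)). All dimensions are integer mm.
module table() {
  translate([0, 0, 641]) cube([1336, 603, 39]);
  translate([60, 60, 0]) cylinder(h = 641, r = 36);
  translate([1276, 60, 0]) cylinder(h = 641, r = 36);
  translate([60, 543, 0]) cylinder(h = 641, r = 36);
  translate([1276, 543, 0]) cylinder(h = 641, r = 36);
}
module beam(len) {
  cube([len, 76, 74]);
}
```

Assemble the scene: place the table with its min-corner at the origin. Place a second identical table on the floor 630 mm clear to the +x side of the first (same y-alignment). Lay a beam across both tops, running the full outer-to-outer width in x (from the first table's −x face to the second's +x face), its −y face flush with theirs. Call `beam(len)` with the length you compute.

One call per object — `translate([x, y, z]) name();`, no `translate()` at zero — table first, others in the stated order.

table();
translate([1966, 0, 0]) table();
translate([0, 0, 680]) beam(3302);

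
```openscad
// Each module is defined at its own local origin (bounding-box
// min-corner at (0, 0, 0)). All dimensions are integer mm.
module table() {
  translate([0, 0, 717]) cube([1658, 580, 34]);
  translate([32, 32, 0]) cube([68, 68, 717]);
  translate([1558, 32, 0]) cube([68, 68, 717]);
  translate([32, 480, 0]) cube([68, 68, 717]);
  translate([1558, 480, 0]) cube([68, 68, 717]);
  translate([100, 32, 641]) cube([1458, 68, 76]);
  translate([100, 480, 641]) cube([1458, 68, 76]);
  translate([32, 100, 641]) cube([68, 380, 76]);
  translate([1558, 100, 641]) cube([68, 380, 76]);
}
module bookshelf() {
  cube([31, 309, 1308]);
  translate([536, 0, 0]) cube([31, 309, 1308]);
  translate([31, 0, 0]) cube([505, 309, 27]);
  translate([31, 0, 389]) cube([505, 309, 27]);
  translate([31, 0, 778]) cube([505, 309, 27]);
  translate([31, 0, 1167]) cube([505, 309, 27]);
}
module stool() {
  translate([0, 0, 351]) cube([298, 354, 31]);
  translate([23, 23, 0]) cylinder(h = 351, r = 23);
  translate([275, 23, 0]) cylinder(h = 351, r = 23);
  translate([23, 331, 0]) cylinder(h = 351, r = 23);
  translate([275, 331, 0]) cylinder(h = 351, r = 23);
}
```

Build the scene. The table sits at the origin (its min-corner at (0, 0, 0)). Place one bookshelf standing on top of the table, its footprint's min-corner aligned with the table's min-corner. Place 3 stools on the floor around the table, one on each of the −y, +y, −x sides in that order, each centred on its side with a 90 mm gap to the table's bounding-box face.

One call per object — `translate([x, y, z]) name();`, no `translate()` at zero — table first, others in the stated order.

table();
translate([0, 0, 751]) bookshelf();
translate([680, -444, 0]) stool();
translate([680, 670, 0]) stool();
translate([-388, 113, 0]) stool();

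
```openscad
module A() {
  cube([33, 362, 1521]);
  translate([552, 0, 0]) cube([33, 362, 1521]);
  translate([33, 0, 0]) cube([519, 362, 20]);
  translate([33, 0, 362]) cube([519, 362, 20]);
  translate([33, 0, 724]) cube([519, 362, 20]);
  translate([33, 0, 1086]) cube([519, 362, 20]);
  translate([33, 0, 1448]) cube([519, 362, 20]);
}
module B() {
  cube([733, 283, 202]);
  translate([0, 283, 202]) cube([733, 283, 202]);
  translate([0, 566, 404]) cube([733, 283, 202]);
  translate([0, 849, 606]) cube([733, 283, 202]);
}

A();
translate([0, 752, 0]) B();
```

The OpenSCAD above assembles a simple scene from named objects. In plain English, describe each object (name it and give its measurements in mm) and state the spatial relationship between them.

A is an open bookshelf. Two side panels, each 33 mm thick, 362 mm deep and 1521 mm tall, stand 585 mm apart (outside-to-outside). Between them sit 5 shelves, each 20 mm thick and 362 mm deep, spanning the full gap between the sides. The bottom shelf rests on the floor (its underside at z = 0) and the clear gap between one shelf's top and the next shelf's underside is 342 mm.

B is a straight staircase of 4 solid steps. Each step is 733 mm wide (x), 283 mm deep (y, the going) and 202 mm tall (the rise). The first step rests on the floor; each subsequent step sits one going further in +y and one rise higher in +z, directly behind and above the previous step with no overlap.

The staircase is on the floor beside the bookshelf on its +y side.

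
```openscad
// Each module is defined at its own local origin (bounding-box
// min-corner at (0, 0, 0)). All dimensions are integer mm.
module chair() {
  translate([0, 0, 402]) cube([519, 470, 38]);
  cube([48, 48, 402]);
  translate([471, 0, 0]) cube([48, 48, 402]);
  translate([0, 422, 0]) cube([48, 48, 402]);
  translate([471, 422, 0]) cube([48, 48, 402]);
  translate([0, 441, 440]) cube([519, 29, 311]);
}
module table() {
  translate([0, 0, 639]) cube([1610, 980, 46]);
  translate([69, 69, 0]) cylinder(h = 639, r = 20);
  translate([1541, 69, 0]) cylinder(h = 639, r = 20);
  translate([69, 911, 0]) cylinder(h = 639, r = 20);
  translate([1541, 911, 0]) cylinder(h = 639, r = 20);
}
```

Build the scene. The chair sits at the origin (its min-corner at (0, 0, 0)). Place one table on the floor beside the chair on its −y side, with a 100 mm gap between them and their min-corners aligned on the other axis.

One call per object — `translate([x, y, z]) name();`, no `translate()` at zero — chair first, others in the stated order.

chair();
translate([0, -1080, 0]) table();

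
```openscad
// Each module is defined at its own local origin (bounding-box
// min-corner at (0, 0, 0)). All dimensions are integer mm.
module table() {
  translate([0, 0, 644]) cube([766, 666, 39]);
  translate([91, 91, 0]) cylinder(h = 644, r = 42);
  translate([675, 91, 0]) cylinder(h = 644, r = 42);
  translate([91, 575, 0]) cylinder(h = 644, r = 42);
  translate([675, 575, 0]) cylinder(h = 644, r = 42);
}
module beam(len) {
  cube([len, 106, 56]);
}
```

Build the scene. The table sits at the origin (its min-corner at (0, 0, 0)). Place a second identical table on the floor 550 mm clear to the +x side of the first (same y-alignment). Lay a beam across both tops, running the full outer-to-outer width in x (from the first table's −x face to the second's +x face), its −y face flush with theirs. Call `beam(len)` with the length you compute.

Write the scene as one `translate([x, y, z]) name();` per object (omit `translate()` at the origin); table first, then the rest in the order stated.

table();
translate([1316, 0, 0]) table();
translate([0, 0, 683]) beam(2082);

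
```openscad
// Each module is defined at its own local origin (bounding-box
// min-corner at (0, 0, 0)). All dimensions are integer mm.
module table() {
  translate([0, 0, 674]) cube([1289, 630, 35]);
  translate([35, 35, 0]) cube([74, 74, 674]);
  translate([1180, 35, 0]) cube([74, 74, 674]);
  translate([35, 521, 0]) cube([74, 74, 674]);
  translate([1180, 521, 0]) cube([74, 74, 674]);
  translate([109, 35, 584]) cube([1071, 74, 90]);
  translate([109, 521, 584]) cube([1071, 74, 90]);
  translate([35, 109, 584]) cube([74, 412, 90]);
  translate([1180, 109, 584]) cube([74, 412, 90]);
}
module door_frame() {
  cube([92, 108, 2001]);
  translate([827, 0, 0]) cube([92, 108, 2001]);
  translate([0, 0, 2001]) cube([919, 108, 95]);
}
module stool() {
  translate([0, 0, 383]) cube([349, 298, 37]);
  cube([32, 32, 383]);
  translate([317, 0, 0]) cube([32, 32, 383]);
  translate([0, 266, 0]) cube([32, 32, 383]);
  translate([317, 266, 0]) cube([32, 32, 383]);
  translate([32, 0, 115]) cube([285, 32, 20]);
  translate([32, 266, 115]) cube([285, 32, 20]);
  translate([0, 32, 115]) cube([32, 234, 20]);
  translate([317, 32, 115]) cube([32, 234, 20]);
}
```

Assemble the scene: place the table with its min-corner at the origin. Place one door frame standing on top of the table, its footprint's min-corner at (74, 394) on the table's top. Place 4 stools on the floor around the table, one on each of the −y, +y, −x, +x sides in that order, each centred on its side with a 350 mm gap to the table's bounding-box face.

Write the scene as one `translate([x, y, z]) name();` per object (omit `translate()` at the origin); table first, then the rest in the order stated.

table();
translate([74, 394, 709]) door_frame();
translate([470, -648, 0]) stool();
translate([470, 980, 0]) stool();
translate([-699, 166, 0]) stool();
translate([1639, 166, 0]) stool();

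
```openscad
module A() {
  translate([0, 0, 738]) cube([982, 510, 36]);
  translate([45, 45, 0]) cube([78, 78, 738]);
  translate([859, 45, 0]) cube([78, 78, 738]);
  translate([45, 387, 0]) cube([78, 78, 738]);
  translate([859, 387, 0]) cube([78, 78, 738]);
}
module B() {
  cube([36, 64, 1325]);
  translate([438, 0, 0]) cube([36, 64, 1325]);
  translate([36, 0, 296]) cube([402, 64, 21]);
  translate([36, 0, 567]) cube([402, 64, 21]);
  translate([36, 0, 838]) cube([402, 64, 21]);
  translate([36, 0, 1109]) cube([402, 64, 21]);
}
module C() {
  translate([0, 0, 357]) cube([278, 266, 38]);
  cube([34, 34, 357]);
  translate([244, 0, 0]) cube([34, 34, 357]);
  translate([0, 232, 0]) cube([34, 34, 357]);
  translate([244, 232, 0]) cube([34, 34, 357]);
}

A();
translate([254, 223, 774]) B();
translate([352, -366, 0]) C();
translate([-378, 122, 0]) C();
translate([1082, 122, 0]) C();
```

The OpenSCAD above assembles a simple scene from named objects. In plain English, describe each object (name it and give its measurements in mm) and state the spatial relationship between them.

A is a rectangular dining table. The top is 982×510×36 mm with its upper surface at z = 774 mm. It stands on four 78×78 mm square legs, each inset 45 mm from the nearest pair of top edges, running from the floor to the underside of the top.

B is a wooden ladder with two side rails of 36×64 mm section and 1325 mm height, set 474 mm apart overall. Between them run 4 rectangular rungs (64 mm deep, 21 mm thick), front faces flush with the rails' −y face. The bottom of the first rung is 296 mm above the floor and each subsequent rung is 271 mm higher than the one below.

C is a simple wooden stool: a rectangular seat 278 mm (x) by 266 mm (y), 38 mm thick, top face at z = 395 mm, on four square legs, each 34×34 mm in cross-section. The legs rest on z = 0, each flush with a corner of the seat.

The ladder is on top of the table, centred. Three stools sit around the table at the −y, −x, +x sides.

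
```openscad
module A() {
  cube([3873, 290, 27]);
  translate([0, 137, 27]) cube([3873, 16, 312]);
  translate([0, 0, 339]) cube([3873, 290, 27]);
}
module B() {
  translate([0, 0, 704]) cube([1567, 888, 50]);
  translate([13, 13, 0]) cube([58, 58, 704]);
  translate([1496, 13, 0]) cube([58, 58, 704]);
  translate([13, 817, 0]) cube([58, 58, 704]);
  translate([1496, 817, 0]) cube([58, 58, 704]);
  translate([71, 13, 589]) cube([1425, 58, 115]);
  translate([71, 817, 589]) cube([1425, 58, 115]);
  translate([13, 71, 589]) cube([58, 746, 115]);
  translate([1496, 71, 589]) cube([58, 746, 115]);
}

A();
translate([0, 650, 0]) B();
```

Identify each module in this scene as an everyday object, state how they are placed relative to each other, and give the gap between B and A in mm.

The table's nearest face is 360 mm from the I-beam's +y face.

A is an I-beam. B is a table. The table is on the floor beside the I-beam on its +y side. The gap between the table and the I-beam is 360 mm.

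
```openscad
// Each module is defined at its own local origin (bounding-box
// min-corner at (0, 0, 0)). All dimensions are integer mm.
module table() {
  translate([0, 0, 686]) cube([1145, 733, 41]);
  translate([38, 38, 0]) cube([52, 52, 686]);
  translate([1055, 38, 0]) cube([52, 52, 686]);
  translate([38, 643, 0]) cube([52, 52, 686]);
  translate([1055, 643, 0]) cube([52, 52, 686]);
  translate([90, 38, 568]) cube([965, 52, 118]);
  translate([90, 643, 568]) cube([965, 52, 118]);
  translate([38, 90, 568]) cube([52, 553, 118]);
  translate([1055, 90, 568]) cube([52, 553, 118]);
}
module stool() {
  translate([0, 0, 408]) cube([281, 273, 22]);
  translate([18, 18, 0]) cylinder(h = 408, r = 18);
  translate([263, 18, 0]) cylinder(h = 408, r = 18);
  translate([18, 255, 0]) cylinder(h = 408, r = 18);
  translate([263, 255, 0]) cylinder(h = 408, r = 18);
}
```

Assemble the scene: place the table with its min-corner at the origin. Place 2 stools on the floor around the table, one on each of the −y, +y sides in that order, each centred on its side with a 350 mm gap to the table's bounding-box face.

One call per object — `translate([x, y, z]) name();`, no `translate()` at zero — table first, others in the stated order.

table();
translate([432, -623, 0]) stool();
translate([432, 1083, 0]) stool();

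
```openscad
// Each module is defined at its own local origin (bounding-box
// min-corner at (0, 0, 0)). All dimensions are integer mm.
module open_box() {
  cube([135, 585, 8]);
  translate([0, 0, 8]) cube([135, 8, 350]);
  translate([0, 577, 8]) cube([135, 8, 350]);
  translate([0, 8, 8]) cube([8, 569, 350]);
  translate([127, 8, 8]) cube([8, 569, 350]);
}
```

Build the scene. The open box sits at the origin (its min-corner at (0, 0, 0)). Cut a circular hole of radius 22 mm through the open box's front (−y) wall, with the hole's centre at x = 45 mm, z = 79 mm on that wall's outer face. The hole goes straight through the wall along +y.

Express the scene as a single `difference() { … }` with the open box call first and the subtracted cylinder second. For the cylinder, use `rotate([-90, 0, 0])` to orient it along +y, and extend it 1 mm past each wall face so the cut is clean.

difference() {
  open_box();
  translate([45, -1, 79]) rotate([-90, 0, 0]) cylinder(h = 10, r = 22);
}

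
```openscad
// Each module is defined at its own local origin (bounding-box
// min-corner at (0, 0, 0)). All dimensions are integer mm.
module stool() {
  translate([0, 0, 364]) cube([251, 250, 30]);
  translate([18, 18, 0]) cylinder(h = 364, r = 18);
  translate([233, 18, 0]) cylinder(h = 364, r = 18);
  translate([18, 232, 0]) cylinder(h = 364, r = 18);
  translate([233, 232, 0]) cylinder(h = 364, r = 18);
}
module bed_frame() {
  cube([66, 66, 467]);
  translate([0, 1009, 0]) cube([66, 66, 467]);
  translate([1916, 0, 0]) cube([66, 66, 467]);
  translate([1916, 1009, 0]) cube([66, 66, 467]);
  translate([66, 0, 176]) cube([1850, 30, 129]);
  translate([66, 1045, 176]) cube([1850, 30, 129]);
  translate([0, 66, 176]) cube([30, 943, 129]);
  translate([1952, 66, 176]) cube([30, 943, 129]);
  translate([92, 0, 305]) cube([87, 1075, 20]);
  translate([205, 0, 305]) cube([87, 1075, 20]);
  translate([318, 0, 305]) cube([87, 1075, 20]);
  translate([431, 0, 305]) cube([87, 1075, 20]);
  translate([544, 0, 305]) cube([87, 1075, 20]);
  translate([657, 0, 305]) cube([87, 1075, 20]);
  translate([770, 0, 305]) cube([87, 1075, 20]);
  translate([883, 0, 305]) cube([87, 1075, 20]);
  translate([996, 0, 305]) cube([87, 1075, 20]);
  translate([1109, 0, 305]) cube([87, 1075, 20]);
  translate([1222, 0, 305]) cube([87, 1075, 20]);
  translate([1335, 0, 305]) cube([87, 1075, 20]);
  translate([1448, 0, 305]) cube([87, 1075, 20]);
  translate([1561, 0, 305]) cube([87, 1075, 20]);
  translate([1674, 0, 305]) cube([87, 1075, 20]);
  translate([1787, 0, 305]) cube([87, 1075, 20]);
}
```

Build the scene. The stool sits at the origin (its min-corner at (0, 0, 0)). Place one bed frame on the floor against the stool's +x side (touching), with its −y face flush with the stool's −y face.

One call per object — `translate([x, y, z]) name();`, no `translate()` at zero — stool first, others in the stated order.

stool();
translate([251, 0, 0]) bed_frame();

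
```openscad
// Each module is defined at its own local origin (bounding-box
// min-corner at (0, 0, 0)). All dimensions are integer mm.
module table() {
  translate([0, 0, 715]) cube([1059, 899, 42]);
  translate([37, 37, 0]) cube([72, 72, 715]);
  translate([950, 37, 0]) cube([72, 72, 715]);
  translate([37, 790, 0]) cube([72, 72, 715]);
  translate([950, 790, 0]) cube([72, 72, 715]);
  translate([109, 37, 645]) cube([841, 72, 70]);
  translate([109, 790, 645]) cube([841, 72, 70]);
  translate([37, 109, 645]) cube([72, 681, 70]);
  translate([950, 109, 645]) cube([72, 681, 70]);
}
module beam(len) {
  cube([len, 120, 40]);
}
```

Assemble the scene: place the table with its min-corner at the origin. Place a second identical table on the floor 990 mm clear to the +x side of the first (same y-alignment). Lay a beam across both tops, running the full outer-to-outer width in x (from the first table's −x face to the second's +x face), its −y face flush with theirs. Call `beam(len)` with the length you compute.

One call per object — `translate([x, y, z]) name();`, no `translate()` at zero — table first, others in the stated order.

table();
translate([2049, 0, 0]) table();
translate([0, 0, 757]) beam(3108);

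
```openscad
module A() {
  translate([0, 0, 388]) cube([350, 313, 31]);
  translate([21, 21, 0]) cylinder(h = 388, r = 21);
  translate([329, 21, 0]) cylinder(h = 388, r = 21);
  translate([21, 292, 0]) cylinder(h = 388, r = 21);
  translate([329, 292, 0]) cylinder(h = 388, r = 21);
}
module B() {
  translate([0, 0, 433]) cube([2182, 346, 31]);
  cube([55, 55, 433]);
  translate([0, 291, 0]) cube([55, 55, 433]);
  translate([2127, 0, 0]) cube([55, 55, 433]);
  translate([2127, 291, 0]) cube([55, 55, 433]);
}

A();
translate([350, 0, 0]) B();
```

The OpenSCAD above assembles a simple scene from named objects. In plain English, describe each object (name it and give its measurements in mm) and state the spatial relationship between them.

A is a four-legged stool. The seat is a 350×313×31 mm slab whose top surface is at z = 419 mm; four round legs, each 42 mm in diameter, run from the floor (z = 0) to the underside of the seat, each leg's axis is inset half a diameter from the nearest pair of seat edges (so the leg's bounding box is flush with the corner).

B is a bench: a 2182×346 mm seat slab, 31 mm thick, top at z = 464 mm, on four 55×55 mm square legs flush with the seat corners and standing on z = 0.

The bench is against the stool's +x side, with their −y faces flush.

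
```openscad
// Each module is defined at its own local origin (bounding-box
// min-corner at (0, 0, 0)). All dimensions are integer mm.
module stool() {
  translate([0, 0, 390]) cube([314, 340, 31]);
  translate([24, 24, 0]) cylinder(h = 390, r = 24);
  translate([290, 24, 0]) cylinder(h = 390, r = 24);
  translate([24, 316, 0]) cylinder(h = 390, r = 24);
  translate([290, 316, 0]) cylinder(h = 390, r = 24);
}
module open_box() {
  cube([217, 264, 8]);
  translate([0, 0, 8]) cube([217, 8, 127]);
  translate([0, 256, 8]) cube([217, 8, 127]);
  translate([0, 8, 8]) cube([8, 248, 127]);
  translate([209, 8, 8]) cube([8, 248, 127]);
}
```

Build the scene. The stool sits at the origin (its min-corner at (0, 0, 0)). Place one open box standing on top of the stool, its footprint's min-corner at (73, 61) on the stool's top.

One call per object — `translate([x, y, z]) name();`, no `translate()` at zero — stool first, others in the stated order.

stool();
translate([73, 61, 421]) open_box();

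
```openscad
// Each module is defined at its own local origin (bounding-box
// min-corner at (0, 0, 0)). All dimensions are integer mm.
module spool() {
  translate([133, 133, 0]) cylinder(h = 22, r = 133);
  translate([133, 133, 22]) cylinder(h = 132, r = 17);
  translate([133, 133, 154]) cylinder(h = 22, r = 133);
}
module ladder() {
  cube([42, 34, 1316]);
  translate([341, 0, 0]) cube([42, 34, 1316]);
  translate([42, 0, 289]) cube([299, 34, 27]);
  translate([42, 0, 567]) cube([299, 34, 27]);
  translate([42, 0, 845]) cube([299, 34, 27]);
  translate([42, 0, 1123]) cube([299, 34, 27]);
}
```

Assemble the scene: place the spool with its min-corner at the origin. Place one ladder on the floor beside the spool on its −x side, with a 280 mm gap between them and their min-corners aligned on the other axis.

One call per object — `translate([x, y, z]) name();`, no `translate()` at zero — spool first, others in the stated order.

spool();
translate([-663, 0, 0]) ladder();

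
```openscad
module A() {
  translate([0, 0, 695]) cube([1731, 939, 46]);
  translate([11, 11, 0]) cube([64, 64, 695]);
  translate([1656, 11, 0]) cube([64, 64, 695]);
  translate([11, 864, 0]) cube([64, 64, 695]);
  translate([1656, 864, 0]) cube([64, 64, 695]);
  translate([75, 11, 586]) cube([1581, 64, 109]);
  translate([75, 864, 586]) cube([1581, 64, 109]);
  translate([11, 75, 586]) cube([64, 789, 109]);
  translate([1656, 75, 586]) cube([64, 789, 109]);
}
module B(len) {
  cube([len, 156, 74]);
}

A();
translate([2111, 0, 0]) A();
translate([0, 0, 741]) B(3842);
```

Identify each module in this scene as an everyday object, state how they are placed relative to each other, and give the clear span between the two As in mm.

A is a table. B is a beam. A beam spans the tops of two tables. The clear span between the two tables is 380 mm.

Second table starts at x = 2111; first ends at x = 1731; clear span = 2111 − 1731 = 380 mm.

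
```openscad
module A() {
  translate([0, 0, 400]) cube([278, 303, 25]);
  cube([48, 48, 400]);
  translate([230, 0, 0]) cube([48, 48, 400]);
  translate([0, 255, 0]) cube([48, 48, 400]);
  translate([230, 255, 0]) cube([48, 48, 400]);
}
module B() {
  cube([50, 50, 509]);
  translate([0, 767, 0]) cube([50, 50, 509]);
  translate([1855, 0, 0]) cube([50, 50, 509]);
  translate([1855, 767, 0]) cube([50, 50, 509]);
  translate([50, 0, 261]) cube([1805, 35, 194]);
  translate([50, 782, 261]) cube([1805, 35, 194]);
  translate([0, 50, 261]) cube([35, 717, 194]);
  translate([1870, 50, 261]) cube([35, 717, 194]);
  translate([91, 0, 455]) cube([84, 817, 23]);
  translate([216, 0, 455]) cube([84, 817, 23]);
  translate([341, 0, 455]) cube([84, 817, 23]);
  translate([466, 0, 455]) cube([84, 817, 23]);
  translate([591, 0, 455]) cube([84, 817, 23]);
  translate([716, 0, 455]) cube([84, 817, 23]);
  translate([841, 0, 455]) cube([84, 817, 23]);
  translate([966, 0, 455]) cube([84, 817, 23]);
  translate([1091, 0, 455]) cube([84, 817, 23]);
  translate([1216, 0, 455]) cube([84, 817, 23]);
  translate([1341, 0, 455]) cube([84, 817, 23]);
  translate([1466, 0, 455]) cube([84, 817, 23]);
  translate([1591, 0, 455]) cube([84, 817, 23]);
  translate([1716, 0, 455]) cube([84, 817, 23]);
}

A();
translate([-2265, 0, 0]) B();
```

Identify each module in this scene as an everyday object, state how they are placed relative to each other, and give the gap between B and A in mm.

The bed frame's nearest face is 360 mm from the stool's −x face.

A is a stool. B is a bed frame. The bed frame is on the floor beside the stool on its −x side. The gap between the bed frame and the stool is 360 mm.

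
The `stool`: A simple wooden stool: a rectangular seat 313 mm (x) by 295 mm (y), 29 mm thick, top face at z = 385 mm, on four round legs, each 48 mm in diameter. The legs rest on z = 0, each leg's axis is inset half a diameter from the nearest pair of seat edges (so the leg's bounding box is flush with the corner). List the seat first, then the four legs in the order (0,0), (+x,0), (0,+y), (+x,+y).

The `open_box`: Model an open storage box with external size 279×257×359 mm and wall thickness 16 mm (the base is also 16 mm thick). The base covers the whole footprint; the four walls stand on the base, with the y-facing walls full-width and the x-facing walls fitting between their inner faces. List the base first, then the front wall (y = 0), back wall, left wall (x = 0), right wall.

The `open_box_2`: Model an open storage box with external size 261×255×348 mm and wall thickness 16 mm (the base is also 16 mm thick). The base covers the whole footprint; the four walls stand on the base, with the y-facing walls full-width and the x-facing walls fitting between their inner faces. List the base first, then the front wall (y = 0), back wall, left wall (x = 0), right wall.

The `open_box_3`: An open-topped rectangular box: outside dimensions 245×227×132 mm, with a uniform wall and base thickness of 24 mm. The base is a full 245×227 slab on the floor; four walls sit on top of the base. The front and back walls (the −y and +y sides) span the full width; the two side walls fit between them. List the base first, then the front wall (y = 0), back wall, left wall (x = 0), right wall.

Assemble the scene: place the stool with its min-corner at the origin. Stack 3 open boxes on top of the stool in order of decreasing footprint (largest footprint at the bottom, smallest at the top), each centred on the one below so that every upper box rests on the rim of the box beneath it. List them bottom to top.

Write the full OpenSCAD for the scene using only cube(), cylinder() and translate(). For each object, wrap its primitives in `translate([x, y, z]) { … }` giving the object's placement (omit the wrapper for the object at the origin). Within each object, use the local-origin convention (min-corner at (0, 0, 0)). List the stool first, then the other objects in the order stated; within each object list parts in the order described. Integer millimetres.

translate([0, 0, 356]) cube([313, 295, 29]);
translate([24, 24, 0]) cylinder(h = 356, r = 24);
translate([289, 24, 0]) cylinder(h = 356, r = 24);
translate([24, 271, 0]) cylinder(h = 356, r = 24);
translate([289, 271, 0]) cylinder(h = 356, r = 24);
translate([17, 19, 385]) {
  cube([279, 257, 16]);
  translate([0, 0, 16]) cube([279, 16, 343]);
  translate([0, 241, 16]) cube([279, 16, 343]);
  translate([0, 16, 16]) cube([16, 225, 343]);
  translate([263, 16, 16]) cube([16, 225, 343]);
}
translate([26, 20, 744]) {
  cube([261, 255, 16]);
  translate([0, 0, 16]) cube([261, 16, 332]);
  translate([0, 239, 16]) cube([261, 16, 332]);
  translate([0, 16, 16]) cube([16, 223, 332]);
  translate([245, 16, 16]) cube([16, 223, 332]);
}
translate([34, 34, 1092]) {
  cube([245, 227, 24]);
  translate([0, 0, 24]) cube([245, 24, 108]);
  translate([0, 203, 24]) cube([245, 24, 108]);
  translate([0, 24, 24]) cube([24, 179, 108]);
  translate([221, 24, 24]) cube([24, 179, 108]);
}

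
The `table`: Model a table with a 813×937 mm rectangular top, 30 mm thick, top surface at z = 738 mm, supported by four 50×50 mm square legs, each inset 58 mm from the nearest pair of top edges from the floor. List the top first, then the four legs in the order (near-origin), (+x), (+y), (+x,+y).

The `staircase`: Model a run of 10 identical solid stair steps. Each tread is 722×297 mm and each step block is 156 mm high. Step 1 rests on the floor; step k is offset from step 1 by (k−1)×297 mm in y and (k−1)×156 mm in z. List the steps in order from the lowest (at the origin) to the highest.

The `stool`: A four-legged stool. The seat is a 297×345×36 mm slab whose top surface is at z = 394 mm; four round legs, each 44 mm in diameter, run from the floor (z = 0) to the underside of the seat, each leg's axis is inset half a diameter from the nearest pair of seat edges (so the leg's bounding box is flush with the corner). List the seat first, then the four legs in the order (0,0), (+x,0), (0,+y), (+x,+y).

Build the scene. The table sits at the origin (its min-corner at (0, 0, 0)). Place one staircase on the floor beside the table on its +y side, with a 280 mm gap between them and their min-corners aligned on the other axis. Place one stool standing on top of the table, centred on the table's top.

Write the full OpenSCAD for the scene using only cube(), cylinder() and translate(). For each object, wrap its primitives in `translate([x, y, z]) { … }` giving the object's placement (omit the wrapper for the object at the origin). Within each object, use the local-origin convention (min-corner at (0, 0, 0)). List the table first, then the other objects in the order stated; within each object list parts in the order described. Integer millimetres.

translate([0, 0, 708]) cube([813, 937, 30]);
translate([58, 58, 0]) cube([50, 50, 708]);
translate([705, 58, 0]) cube([50, 50, 708]);
translate([58, 829, 0]) cube([50, 50, 708]);
translate([705, 829, 0]) cube([50, 50, 708]);
translate([0, 1217, 0]) {
  cube([722, 297, 156]);
  translate([0, 297, 156]) cube([722, 297, 156]);
  translate([0, 594, 312]) cube([722, 297, 156]);
  translate([0, 891, 468]) cube([722, 297, 156]);
  translate([0, 1188, 624]) cube([722, 297, 156]);
  translate([0, 1485, 780]) cube([722, 297, 156]);
  translate([0, 1782, 936]) cube([722, 297, 156]);
  translate([0, 2079, 1092]) cube([722, 297, 156]);
  translate([0, 2376, 1248]) cube([722, 297, 156]);
  translate([0, 2673, 1404]) cube([722, 297, 156]);
}
translate([258, 296, 738]) {
  translate([0, 0, 358]) cube([297, 345, 36]);
  translate([22, 22, 0]) cylinder(h = 358, r = 22);
  translate([275, 22, 0]) cylinder(h = 358, r = 22);
  translate([22, 323, 0]) cylinder(h = 358, r = 22);
  translate([275, 323, 0]) cylinder(h = 358, r = 22);
}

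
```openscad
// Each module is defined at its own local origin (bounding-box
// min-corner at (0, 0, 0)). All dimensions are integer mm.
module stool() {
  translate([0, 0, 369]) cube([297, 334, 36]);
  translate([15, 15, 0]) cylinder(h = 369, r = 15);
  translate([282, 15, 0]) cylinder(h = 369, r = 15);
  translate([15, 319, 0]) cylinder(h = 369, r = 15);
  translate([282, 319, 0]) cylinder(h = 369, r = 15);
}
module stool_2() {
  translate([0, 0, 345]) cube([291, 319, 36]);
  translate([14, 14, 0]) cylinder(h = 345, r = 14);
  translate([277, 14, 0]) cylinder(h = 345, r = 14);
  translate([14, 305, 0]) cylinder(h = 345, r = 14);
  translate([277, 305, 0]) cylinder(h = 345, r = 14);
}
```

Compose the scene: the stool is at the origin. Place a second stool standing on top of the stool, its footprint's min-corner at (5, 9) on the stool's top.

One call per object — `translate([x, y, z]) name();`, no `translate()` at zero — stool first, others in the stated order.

stool();
translate([5, 9, 405]) stool_2();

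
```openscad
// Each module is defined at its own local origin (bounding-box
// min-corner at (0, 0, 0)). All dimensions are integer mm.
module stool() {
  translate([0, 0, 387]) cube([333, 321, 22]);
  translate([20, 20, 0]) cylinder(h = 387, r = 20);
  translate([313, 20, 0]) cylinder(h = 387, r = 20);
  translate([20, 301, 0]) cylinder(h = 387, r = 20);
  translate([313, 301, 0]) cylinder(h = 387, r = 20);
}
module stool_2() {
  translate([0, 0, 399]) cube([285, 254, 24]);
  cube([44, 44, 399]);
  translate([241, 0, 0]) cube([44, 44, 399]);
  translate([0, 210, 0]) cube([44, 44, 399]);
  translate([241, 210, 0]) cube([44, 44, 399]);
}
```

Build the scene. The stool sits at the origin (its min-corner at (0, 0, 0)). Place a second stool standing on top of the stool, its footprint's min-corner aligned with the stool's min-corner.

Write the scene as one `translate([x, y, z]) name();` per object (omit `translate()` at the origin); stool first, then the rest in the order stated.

stool();
translate([0, 0, 409]) stool_2();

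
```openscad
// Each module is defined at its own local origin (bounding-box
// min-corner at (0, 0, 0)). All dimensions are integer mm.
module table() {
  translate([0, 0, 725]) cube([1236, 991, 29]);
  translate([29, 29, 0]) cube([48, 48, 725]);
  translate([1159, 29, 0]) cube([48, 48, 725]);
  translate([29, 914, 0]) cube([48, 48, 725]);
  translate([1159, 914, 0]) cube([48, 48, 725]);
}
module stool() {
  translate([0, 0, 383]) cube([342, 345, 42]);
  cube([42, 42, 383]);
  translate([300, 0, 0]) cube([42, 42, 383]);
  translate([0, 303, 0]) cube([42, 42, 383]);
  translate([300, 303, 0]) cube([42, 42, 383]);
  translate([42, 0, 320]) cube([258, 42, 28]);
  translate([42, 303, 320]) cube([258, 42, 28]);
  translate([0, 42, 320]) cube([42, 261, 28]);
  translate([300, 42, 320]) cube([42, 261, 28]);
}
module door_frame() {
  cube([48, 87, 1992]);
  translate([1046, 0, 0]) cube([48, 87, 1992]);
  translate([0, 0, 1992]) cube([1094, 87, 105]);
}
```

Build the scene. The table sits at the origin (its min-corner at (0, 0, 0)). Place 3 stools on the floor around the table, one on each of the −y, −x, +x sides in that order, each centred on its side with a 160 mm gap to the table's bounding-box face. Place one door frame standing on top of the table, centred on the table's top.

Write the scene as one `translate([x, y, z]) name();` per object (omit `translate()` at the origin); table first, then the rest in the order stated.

table();
translate([447, -505, 0]) stool();
translate([-502, 323, 0]) stool();
translate([1396, 323, 0]) stool();
translate([71, 452, 754]) door_frame();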